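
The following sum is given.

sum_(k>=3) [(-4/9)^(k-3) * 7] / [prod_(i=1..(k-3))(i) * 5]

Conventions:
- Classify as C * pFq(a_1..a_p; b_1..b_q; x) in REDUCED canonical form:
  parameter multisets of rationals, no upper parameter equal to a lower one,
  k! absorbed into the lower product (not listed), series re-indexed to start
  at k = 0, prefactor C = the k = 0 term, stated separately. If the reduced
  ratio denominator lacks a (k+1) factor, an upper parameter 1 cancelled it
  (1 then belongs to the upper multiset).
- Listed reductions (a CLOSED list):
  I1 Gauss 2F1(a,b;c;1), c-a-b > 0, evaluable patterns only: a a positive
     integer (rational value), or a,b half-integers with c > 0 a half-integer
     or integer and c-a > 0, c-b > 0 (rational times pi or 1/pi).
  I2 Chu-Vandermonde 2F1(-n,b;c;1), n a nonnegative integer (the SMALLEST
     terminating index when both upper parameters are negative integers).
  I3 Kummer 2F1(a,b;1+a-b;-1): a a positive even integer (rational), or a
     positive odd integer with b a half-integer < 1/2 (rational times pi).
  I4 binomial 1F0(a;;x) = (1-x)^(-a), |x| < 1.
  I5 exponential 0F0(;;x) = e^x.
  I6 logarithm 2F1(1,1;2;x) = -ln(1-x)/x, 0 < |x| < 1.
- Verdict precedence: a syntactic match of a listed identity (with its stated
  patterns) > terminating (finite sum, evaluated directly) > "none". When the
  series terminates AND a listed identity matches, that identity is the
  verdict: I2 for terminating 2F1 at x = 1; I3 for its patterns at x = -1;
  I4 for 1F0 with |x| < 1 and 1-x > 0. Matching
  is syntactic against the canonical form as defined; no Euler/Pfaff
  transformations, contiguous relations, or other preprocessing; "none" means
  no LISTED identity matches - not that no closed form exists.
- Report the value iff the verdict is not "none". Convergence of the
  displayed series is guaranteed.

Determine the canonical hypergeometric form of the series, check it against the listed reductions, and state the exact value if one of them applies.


Prefactor 7/5, argument -4/9: 0F0 with upper {-} over lower {-}. Verdict: the exponential series (I5) fires (the 0F0 exponential series at x = -4/9). Sum: (7/5) * e^(-4/9).

The tell: with t_0 = 7/5, the constant factors (C = 7/5) combine into one prefactor.
Term ratio: r(k) = (-4/9) * 1 / [(k+1)] - rational; roots negated = parameters, x = (-4/9), C = 7/5.


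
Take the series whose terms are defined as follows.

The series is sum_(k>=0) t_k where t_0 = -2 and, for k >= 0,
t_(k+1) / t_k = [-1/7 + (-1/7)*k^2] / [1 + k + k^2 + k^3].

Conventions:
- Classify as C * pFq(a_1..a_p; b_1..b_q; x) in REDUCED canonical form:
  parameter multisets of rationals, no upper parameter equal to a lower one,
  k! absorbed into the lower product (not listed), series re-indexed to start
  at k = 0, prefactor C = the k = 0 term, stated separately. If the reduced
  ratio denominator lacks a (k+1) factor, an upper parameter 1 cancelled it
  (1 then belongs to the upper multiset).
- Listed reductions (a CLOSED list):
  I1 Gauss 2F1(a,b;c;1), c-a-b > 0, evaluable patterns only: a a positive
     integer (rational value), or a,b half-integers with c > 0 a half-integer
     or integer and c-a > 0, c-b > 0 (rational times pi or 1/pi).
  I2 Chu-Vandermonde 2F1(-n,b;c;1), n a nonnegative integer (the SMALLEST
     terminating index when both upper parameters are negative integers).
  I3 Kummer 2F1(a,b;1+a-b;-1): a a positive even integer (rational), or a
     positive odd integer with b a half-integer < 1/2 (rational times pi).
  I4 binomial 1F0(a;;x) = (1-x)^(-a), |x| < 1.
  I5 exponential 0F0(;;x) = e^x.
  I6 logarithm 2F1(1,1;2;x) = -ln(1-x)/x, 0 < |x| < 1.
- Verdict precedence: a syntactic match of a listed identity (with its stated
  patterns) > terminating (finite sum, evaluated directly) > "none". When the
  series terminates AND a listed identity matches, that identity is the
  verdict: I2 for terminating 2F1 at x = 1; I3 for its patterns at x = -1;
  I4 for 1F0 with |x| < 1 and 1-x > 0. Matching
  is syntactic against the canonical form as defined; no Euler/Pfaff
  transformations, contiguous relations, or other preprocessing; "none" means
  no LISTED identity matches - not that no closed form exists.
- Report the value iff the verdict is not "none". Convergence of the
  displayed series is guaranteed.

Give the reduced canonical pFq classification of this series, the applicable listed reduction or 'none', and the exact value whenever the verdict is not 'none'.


First insight: with t_0 = -2, cancel k^2 + 1 from the displayed ratio first; then C = -2, x = -1/7.
Ratio: r(k) = (-1/7) * 1 / [(k+1)] ; factor over Q: parameters, x = (-1/7), and C = -2.

With C = -2: the canonical form is 0F0(-; -; -1/7). Verdict: this is exponential (I5) (the 0F0 exponential series at x = -1/7). Hence: (-2) * e^(-1/7).


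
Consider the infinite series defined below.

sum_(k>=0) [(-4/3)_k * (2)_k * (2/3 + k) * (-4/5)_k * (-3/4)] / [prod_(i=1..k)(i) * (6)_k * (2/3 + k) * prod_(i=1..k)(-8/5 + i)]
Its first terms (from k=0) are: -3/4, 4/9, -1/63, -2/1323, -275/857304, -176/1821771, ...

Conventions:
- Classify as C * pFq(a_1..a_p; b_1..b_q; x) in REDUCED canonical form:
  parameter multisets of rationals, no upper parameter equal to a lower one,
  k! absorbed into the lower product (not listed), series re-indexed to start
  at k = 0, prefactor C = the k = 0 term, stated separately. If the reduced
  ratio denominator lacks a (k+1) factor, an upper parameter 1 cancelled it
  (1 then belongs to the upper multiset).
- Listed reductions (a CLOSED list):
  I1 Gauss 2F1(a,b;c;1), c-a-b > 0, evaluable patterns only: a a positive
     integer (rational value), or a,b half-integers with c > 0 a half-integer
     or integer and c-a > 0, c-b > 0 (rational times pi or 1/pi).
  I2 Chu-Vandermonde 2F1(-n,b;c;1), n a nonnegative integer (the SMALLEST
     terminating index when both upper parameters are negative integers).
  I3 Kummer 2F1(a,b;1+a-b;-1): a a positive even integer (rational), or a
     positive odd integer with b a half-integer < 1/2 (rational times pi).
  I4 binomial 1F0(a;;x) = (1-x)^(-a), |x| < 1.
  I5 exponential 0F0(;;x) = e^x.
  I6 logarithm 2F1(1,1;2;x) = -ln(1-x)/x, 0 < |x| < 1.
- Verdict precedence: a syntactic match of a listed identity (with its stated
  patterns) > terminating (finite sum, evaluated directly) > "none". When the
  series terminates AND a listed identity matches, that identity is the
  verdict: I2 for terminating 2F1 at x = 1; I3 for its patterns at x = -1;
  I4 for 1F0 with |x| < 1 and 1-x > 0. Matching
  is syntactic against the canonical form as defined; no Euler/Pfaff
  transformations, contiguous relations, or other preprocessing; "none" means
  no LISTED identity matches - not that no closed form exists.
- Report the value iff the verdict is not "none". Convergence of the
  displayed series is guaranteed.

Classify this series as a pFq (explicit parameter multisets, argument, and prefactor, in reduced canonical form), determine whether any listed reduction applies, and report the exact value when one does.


The series (x = 1) is 3F2: upper {-4/3, -4/5, 2}, lower {-3/5, 6}, prefactor -3/4. Verdict: none. A 3F2 with upper {-4/3, -4/5, 2} fits none of I1-I6 at x = 1; the sum runs forever.

The tell: t_0 being -3/4, the lower running product (C = -3/4, x = 1) is a rising factorial.
Term ratio: r(k) = 1 * (k-4/3) (k-4/5) (k+2) / [(k-3/5) (k+6) (k+1)] - poly over poly, x = 1 from leading terms; C = -3/4 at k = 0.


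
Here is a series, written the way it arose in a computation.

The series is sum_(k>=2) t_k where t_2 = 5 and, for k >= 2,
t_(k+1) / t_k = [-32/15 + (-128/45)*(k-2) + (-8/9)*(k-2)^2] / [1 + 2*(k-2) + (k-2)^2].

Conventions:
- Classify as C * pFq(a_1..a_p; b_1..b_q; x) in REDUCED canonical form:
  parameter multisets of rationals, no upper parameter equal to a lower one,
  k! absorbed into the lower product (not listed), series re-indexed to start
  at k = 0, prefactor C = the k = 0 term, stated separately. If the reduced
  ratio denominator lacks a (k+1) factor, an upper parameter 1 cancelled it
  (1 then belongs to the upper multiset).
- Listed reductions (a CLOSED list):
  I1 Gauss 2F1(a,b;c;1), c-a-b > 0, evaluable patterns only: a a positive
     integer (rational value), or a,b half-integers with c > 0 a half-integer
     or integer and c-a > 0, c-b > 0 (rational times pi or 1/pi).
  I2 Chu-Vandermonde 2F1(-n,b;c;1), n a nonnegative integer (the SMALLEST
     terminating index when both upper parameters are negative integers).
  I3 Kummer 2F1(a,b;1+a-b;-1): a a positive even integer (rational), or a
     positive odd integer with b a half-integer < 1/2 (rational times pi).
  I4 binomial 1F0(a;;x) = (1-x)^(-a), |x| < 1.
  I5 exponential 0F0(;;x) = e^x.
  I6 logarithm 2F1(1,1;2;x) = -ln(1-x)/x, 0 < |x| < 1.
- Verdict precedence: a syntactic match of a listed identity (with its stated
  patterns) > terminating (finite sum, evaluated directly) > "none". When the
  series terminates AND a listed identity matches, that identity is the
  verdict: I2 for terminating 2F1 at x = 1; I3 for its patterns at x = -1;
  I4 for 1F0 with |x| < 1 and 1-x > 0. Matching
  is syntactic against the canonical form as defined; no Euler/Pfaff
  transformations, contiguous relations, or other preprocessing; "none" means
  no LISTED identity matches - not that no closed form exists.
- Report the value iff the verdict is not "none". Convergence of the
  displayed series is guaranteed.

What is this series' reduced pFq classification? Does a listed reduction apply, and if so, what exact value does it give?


Classification (C = 5): 2F1 with upper {6/5, 2}, lower {1}, argument x = -8/9. Verdict: none. A 2F1 with upper {6/5, 2} fits none of I1-I6 at x = -8/9; the sum runs forever.

First insight: with t_0 = 5, roots of the ratio polynomials (C = 5) are the negated parameters.
Adjacent-term ratio: r(k) = (-8/9) * (k+6/5) (k+2) / [(k+1) (k+1)] - rational in k, leading ratio (-8/9); with t_0 = 5, classification follows.


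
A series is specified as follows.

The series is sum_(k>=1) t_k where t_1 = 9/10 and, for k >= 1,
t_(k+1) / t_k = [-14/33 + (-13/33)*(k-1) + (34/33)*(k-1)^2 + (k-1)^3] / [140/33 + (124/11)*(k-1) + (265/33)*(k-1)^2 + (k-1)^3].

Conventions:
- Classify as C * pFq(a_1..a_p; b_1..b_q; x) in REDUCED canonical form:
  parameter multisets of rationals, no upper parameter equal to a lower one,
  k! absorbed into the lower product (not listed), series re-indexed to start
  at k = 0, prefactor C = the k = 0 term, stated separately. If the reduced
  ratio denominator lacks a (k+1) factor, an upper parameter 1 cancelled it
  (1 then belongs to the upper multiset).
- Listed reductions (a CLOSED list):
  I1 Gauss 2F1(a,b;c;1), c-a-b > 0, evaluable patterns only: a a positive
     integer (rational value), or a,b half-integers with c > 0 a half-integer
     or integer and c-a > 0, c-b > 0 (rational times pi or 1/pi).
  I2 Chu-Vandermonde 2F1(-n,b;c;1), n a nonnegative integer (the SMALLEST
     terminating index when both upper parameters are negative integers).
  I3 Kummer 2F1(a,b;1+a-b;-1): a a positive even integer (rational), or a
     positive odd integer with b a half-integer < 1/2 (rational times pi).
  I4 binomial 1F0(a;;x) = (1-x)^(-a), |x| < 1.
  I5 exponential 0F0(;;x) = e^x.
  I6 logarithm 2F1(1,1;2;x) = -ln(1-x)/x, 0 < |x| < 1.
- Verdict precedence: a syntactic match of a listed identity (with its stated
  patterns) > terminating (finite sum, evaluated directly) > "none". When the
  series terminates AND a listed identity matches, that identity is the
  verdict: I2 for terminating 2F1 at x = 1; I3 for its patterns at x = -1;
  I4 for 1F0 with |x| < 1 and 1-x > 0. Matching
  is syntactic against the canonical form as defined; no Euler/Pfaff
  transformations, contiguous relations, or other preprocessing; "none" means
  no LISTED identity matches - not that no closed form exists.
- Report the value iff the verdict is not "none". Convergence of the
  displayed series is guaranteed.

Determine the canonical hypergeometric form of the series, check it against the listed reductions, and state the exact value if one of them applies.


Structural cue: t_0 = 9/10 here, and factor the ratio over Q (C = 9/10, x = 1): negated roots = parameters.
Consecutive-term ratio: r(k) = 1 * (k-7/11) (k+1) / [(k+70/11) (k+1)] - rational in k. x = 1; t_0 = 9/10; negate the roots.

The series (x = 1) is 2F1: upper {-7/11, 1}, lower {70/11}, prefactor 9/10. Verdict at x = 1: Gauss's theorem (I1) matches (x = 1: the Gamma ratio telescopes since c-a-b = 6 > 0 and a = 1 in Z>0). Hence: 177/220.


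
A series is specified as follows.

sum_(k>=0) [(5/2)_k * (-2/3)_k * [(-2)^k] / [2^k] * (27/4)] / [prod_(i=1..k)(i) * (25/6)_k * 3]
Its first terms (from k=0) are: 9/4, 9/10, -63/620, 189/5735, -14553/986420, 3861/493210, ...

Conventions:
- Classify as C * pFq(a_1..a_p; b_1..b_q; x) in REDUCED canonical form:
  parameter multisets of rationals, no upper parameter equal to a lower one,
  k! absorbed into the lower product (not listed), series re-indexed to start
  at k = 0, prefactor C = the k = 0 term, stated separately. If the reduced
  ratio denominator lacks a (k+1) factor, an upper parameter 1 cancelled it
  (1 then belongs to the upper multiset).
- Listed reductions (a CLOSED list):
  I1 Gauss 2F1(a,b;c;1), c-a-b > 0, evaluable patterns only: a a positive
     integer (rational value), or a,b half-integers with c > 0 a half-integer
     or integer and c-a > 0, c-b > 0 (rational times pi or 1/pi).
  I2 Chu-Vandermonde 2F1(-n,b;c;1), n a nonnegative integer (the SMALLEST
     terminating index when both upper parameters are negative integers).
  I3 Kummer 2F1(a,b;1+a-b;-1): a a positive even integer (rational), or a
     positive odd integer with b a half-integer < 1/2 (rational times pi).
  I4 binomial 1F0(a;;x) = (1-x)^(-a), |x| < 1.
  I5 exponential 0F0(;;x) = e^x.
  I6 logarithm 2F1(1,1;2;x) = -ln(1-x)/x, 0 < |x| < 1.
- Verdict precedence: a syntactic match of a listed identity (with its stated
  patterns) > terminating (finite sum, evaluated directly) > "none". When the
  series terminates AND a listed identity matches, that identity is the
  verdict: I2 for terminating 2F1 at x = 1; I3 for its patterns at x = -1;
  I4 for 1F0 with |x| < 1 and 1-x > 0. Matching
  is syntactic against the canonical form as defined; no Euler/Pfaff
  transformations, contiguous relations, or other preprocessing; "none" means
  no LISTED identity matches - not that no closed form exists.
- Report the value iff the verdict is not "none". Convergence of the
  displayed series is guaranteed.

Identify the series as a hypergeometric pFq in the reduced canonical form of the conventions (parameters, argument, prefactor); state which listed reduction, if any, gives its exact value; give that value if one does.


This is 9/4 * 2F1(-2/3, 5/2; 25/6; -1) in reduced canonical form. Verdict: none (x = -1): each listed identity misses the multisets {-2/3, 5/2} ; {25/6}.

First insight: with t_0 = 9/4, the product of the first k integers (prefactor 9/4) is k!.
Adjacent-term ratio: r(k) = (-1) * (k-2/3) (k+5/2) / [(k+25/6) (k+1)] - poly over poly, x = (-1) from leading terms; C = 9/4 at k = 0.


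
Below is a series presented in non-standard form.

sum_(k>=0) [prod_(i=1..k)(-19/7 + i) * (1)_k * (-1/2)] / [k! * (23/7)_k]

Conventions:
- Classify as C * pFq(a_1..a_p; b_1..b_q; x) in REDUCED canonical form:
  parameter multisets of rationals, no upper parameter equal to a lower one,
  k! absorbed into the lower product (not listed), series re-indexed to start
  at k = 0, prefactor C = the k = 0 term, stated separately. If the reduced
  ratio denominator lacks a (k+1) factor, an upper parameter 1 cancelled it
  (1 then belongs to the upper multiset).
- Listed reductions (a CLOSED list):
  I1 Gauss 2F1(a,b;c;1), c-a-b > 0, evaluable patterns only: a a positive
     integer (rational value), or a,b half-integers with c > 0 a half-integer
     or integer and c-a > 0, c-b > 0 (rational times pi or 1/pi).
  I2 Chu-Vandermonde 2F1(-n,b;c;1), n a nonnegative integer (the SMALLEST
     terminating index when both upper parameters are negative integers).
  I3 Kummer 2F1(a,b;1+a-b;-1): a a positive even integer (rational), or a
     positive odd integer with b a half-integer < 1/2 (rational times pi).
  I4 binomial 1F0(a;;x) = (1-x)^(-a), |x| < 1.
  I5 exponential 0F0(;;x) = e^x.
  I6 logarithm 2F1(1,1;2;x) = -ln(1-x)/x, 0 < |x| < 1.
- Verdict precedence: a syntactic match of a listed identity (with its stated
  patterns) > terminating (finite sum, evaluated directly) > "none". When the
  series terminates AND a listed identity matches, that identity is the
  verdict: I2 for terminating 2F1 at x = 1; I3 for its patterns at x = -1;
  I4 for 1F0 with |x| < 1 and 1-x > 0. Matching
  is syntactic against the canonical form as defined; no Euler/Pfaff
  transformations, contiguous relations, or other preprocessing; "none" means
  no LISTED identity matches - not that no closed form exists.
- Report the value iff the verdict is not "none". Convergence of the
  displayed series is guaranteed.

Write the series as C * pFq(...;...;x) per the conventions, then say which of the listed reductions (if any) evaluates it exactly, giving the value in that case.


Classification (C = -1/2): 2F1 with upper {-12/7, 1}, lower {23/7}, argument x = 1. Verdict: the Gauss summation I1 applies (x = 1: the Gamma ratio telescopes since c-a-b = 4 > 0 and a = 1 in Z>0). Hence: -2/7.

The tell: t_0 = -1/2 here, and the running product (prefactor -1/2) telescopes to a rising factorial.
Consecutive-term ratio: r(k) = 1 * (k-12/7) (k+1) / [(k+23/7) (k+1)] - poly over poly, x = 1 from leading terms; C = -1/2 at k = 0.


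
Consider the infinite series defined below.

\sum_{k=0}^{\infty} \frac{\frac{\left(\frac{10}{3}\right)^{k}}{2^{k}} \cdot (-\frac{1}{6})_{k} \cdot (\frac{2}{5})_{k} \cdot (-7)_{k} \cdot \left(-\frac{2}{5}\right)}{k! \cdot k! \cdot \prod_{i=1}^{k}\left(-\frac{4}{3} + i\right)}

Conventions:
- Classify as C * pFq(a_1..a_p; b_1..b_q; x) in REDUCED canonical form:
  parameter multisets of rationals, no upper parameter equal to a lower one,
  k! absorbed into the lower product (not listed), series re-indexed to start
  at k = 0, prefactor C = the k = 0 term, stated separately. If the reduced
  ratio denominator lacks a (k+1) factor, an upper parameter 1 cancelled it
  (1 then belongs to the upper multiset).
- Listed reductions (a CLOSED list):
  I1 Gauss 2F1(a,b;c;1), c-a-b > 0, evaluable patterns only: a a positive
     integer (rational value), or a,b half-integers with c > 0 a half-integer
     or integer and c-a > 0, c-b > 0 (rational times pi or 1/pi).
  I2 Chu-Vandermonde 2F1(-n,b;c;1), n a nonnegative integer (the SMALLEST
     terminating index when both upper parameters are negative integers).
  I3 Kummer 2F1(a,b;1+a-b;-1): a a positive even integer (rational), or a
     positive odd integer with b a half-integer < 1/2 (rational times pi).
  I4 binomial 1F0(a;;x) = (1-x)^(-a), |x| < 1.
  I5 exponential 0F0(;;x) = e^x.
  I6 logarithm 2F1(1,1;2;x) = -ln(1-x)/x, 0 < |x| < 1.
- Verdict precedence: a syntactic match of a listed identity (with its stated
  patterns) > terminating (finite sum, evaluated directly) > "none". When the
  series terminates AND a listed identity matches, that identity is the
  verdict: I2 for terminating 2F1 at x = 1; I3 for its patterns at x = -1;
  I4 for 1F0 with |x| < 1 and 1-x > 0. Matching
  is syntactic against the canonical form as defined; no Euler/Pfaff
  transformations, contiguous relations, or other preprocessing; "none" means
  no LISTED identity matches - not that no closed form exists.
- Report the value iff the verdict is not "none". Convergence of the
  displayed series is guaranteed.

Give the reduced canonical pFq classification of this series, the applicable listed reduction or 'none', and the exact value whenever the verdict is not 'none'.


Classification (C = -\frac{2}{5}): 3F2 with upper {-7, -\frac{1}{6}, \frac{2}{5}}, lower {-\frac{1}{3}, 1}, argument x = \frac{5}{3}. Verdict: terminating - upper parameter -7 makes this a finite sum (last index 7), evaluated exactly. Exact value: -\frac{2017981}{6220800}.

First insight: with t_0 = -\frac{2}{5}, the lower running product (C = -2/5) is a rising factorial.
Adjacent-term ratio: r(k) = \frac{5}{3} * (k-7) (k-\frac{1}{6}) (k+\frac{2}{5}) / [(k-\frac{1}{3}) (k+1) (k+1)] - rational in k, leading ratio \frac{5}{3}; with t_0 = -\frac{2}{5}, classification follows.


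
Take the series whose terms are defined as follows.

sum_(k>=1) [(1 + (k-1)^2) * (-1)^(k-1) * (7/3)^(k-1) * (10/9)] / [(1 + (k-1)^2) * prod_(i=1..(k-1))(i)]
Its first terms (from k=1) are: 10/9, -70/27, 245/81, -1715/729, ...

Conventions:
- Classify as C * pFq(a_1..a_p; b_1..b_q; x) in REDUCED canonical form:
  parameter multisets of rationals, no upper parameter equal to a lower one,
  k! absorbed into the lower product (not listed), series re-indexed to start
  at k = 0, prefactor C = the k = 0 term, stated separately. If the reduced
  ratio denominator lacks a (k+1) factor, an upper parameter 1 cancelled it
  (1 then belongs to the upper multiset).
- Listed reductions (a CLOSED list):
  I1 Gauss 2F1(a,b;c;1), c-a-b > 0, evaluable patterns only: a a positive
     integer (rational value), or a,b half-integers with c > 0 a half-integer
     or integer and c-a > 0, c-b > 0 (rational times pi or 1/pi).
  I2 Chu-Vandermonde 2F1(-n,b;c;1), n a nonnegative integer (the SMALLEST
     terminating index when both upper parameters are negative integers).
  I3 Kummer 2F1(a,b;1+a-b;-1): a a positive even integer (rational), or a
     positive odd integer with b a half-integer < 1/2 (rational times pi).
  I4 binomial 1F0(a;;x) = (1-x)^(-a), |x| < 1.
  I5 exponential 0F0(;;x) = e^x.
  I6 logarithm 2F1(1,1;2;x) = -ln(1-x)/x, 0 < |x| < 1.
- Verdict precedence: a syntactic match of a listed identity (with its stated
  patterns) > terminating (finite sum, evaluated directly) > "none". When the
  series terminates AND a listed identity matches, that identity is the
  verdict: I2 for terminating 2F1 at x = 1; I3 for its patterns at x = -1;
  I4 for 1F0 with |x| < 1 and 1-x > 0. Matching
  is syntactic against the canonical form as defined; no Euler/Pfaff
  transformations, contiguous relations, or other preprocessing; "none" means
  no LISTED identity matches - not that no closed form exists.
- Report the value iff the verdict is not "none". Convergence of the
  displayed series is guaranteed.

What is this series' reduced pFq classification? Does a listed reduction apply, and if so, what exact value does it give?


Key step: with t_0 = 10/9, the (-1)^k factor (C = 10/9, x = -7/3) folds into the argument's sign.
Consecutive-term ratio: r(k) = (-7/3) * 1 / [(k+1)] - rational in k, leading ratio (-7/3); with t_0 = 10/9, classification follows.

Prefactor 10/9, argument -7/3: 0F0 with upper {-} over lower {-}. Verdict (x = -7/3): the exponential series (I5) applies (the 0F0 exponential series at x = -7/3). Its exact value is (10/9) * e^(-7/3).


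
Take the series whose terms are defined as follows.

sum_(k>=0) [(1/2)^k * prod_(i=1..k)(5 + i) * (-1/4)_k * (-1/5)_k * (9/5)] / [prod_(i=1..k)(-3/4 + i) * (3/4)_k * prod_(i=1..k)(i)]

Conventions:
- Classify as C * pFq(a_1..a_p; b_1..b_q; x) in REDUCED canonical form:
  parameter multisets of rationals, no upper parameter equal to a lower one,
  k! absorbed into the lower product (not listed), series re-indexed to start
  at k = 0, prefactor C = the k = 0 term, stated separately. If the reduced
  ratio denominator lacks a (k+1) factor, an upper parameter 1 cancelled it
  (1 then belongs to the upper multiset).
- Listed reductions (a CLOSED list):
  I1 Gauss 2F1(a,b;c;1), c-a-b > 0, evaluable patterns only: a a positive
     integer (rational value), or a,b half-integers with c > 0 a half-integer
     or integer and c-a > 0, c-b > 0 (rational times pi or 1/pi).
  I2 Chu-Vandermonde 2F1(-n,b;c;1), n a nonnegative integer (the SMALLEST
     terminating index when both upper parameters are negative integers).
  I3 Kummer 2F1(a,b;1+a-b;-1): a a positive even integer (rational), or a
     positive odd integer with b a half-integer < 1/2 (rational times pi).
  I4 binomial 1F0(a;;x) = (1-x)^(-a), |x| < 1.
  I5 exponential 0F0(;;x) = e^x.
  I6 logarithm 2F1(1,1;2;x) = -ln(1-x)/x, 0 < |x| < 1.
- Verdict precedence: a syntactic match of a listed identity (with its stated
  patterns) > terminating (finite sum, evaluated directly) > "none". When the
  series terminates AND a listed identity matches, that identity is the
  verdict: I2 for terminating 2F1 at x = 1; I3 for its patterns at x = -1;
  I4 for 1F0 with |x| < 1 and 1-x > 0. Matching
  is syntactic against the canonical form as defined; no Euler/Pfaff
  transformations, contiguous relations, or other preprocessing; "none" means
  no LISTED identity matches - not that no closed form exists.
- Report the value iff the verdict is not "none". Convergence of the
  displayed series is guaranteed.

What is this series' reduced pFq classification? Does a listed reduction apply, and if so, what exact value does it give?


With C = 9/5: the canonical form is 3F2(-1/4, -1/5, 6; 1/4, 3/4; 1/2). Verdict: none - this 3F2 at x = 1/2 matches no listed pattern, and upper {-1/4, -1/5, 6} holds no stopper.

Key observation: x = (1/2) and the lower running product (C = 9/5, x = 1/2) is a rising factorial.
Adjacent-term ratio: r(k) = (1/2) * (k-1/4) (k-1/5) (k+6) / [(k+1/4) (k+3/4) (k+1)] - poly over poly, x = (1/2) from leading terms; C = 9/5 at k = 0.


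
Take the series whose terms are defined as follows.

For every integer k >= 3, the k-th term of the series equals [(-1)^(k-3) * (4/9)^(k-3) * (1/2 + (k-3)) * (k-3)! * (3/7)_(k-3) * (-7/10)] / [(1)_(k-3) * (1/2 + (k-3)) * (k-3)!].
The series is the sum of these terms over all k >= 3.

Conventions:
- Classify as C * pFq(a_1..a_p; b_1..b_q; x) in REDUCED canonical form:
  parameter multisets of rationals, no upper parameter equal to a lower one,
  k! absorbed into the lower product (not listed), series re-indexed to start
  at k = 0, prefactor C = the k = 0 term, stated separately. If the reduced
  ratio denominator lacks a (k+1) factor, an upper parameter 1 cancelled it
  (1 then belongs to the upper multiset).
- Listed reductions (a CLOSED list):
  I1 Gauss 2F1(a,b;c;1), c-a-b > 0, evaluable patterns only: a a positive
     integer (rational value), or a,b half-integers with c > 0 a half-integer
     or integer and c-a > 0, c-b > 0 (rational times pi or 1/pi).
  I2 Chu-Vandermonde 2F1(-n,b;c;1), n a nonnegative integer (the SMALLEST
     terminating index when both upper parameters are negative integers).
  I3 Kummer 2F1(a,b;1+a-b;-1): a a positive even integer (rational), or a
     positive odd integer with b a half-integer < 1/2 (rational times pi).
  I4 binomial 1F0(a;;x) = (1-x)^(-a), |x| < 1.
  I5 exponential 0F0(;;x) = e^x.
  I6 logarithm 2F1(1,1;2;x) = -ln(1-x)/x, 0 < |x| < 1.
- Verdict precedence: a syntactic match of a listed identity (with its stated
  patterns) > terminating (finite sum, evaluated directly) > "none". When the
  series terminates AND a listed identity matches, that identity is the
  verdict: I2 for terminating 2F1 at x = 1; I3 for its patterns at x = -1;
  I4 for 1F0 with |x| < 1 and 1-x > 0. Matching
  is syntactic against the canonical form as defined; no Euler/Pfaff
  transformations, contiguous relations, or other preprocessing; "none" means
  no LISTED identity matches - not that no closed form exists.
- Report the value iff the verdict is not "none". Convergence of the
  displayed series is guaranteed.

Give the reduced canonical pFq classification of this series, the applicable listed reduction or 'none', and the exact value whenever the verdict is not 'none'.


With C = -7/10: the canonical form is 1F0(3/7; -; -4/9). Verdict: the I4 binomial reduction fires (the 1F0 binomial series: exponent -3/7, x = -4/9). Exact value: (-7/10) * (13/9)^(-3/7).

Key observation: x = (-4/9) and the (-1)^k factor (C = -7/10) folds into the argument's sign.
Step ratio: r(k) = (-4/9) * (k+3/7) / [(k+1)] - rational in k, leading ratio (-4/9); with t_0 = -7/10, classification follows.


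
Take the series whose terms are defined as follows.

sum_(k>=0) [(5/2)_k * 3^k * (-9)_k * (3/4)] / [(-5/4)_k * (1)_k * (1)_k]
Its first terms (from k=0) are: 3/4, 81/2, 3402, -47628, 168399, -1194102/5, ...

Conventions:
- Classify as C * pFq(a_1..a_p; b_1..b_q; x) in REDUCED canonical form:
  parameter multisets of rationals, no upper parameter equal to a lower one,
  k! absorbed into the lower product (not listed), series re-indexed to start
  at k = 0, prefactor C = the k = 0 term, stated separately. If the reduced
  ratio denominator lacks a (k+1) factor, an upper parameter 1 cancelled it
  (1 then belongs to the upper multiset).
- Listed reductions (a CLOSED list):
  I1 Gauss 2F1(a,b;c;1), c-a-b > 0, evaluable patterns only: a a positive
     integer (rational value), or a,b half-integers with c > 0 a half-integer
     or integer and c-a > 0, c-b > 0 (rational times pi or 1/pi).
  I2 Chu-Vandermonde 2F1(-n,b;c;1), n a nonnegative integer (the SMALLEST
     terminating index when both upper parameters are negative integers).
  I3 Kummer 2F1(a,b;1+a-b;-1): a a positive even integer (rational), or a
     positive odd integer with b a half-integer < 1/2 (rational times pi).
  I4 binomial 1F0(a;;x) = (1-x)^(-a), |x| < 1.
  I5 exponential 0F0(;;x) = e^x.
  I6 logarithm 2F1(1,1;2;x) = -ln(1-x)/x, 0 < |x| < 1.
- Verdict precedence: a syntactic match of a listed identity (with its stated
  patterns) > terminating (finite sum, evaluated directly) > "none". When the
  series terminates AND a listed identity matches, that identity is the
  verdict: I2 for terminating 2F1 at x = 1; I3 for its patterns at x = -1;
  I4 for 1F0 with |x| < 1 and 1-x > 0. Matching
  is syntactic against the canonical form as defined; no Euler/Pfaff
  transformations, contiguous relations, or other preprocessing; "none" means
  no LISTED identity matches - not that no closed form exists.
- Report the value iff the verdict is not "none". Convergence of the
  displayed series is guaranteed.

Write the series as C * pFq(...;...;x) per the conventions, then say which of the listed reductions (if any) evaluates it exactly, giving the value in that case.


With C = 3/4: the canonical form is 2F2(-9, 5/2; -5/4, 1; 3). Verdict: terminating at k = 9: the factor (-9)_k kills every later term; summing the 10 survivors is exact. Sum: -5150751/61180.

Key step: t_0 being 3/4, (1)_k (C = 3/4, x = 3) is k! itself.
Consecutive-term ratio: r(k) = 3 * (k-9) (k+5/2) / [(k-5/4) (k+1) (k+1)] ; factor over Q: parameters, x = 3, and C = 3/4.


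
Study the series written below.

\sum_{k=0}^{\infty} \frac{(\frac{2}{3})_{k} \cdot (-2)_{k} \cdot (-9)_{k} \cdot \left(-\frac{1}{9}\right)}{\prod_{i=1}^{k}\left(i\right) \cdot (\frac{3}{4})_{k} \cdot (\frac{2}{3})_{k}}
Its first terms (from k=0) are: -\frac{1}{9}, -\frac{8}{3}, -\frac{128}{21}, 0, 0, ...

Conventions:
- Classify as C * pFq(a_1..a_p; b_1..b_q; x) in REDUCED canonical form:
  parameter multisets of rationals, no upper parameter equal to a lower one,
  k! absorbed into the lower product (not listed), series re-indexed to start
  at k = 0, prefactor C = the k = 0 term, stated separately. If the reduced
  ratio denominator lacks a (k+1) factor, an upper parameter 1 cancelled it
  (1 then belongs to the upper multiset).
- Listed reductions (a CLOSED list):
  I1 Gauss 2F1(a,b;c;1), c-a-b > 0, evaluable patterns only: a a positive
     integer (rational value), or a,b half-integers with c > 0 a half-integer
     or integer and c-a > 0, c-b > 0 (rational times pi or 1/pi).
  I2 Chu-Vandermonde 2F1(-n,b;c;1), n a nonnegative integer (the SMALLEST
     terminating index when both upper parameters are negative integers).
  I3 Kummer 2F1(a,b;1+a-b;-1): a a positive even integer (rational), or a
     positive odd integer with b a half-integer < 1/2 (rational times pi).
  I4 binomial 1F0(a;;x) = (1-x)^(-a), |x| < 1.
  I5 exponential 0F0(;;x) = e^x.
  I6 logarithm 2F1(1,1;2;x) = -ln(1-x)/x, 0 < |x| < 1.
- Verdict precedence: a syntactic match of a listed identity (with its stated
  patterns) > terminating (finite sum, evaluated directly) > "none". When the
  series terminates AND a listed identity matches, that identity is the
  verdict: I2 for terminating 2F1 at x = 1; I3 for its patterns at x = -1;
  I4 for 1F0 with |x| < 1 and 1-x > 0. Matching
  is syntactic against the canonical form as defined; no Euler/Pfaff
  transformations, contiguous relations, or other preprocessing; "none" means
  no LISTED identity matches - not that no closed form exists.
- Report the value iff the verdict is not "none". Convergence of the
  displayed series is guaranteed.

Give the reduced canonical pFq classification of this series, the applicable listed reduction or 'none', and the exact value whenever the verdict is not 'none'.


Classification (C = -\frac{1}{9}): 2F1 with upper {-9, -2}, lower {\frac{3}{4}}, argument x = 1. Verdict: Chu-Vandermonde (I2) matches (terminating 2F1 at x = 1 with n = 2, b = -9, c = \frac{3}{4}). Value: -\frac{559}{63}.

Key observation: t_0 being -\frac{1}{9}, the parameter 2/3 appears in both the upper and lower lists and cancels.
Step ratio: r(k) = 1 * (k-9) (k-2) / [(k+\frac{3}{4}) (k+1)] ; factor over Q: parameters, x = 1, and C = -\frac{1}{9}.


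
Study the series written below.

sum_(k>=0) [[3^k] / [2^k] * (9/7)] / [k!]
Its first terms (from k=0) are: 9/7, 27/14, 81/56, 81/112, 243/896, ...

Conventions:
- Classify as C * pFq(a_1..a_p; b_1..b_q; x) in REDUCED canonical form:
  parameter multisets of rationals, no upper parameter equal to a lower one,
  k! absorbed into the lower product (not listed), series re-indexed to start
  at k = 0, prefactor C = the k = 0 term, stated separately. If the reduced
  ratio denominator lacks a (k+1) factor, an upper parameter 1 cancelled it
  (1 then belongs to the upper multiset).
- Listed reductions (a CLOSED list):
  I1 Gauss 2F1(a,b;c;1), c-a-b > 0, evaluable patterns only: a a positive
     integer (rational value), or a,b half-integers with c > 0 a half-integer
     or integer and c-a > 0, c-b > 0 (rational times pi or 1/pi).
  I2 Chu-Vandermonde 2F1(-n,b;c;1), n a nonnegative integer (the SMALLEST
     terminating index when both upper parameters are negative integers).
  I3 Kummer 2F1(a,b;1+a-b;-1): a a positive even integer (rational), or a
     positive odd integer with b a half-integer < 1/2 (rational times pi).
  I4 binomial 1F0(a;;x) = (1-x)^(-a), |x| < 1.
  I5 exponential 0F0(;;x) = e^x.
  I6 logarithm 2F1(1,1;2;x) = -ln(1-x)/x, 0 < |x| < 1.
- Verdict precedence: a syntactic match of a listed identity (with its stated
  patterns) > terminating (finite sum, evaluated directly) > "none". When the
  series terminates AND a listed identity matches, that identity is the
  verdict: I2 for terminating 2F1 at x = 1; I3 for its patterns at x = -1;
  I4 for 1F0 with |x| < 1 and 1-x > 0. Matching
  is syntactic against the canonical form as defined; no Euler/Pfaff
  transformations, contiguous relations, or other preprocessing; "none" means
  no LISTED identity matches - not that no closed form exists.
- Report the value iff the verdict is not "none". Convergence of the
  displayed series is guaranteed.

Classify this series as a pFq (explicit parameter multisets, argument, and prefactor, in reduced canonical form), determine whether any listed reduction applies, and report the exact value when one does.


x = 3/2 here; the reduced form reads 0F0, upper {-}, lower {-}, C = 9/7. Verdict: exponential (I5) applies (the 0F0 exponential series at x = 3/2). Hence: (9/7) * e^(3/2).

The tell: with t_0 = 9/7, the two geometric factors (C = 9/7) combine into one argument.
Ratio: r(k) = (3/2) * 1 / [(k+1)] ; factor over Q: parameters, x = (3/2), and C = 9/7.


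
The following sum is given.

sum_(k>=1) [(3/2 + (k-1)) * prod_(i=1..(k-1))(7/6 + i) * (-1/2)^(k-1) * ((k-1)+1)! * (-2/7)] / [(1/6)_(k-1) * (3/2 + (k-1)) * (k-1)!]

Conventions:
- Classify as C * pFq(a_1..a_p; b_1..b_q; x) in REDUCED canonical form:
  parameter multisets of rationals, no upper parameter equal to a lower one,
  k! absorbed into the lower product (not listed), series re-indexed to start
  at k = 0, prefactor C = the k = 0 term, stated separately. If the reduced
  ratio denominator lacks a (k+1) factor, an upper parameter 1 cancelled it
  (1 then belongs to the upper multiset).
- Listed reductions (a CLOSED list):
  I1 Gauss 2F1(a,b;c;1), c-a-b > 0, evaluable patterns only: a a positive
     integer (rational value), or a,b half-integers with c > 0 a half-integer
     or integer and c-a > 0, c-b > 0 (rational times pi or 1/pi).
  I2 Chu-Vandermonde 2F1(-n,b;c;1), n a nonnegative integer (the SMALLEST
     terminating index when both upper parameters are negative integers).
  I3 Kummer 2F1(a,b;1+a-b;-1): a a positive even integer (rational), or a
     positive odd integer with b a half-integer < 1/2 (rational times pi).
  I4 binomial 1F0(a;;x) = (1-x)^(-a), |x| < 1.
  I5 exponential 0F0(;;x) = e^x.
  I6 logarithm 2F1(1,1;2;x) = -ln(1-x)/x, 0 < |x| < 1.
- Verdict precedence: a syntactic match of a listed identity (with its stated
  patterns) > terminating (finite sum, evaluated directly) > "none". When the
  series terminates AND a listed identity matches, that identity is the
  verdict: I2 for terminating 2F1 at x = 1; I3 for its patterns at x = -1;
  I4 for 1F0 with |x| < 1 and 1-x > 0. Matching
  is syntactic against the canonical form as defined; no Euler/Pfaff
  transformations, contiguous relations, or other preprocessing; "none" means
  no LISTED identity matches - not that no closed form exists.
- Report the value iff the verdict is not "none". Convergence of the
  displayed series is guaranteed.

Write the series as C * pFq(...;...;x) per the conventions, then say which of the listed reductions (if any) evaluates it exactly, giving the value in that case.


The series (x = -1/2) is 2F1: upper {2, 13/6}, lower {1/6}, prefactor -2/7. Verdict: none - at argument -1/2 the multisets {2, 13/6} ; {1/6} match no listed identity.

The tell: with t_0 = -2/7, the running product (C = -2/7, x = -1/2) telescopes to a rising factorial.
Adjacent-term ratio: r(k) = (-1/2) * (k+2) (k+13/6) / [(k+1/6) (k+1)] - poly over poly, x = (-1/2) from leading terms; C = -2/7 at k = 0.


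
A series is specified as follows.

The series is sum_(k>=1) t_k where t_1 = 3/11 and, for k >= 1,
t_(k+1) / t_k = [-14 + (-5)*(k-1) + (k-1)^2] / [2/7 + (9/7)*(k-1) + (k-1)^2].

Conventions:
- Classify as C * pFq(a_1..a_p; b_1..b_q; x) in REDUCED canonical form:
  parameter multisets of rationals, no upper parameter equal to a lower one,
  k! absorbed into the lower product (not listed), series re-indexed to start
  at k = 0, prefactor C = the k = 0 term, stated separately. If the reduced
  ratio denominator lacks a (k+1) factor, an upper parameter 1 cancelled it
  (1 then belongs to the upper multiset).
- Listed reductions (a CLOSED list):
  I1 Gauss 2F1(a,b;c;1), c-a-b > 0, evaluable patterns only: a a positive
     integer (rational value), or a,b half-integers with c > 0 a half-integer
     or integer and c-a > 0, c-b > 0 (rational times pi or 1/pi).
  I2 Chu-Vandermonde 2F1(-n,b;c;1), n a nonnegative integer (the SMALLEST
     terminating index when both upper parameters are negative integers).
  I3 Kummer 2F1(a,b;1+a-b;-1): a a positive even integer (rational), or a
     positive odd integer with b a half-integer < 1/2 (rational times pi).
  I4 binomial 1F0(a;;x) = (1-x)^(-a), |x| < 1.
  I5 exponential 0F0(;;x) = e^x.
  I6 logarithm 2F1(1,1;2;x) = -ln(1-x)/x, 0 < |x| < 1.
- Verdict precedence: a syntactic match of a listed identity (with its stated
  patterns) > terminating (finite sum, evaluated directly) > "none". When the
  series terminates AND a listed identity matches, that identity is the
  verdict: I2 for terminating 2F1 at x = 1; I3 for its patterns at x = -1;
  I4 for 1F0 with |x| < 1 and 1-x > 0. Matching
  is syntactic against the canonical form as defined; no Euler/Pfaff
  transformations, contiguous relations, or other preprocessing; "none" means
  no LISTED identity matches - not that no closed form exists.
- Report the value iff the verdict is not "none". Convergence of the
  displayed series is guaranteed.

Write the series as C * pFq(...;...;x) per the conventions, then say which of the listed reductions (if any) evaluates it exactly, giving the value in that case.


Reduced: x = 1, 2F1, upper = {-7, 2}, lower = {2/7}, C = 3/11. Verdict: Vandermonde's identity (I2) fires (terminating 2F1 at x = 1 with n = 7, b = 2, c = 2/7). Exact value: 45/4477.

Key step: x = 1 and the expanded ratio factors over Q; prefactor 3/11, roots give parameters.
Adjacent-term ratio: r(k) = 1 * (k-7) (k+2) / [(k+2/7) (k+1)] - poly over poly, x = 1 from leading terms; C = 3/11 at k = 0.
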